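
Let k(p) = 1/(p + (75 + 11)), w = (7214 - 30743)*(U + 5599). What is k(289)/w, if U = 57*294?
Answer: -1/197264194875 ≈ -5.0693e-12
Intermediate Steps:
U = 16758
w = -526037853 (w = (7214 - 30743)*(16758 + 5599) = -23529*22357 = -526037853)
k(p) = 1/(86 + p) (k(p) = 1/(p + 86) = 1/(86 + p))
k(289)/w = 1/((86 + 289)*(-526037853)) = -1/526037853/375 = (1/375)*(-1/526037853) = -1/197264194875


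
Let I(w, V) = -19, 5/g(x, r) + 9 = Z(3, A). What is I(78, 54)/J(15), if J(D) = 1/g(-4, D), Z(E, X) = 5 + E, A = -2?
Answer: 95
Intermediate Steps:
g(x, r) = -5 (g(x, r) = 5/(-9 + (5 + 3)) = 5/(-9 + 8) = 5/(-1) = 5*(-1) = -5)
J(D) = -⅕ (J(D) = 1/(-5) = -⅕)
I(78, 54)/J(15) = -19/(-⅕) = -19*(-5) = 95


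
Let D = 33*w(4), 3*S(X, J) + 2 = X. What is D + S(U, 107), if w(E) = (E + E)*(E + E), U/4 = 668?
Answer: 3002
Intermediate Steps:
U = 2672 (U = 4*668 = 2672)
w(E) = 4*E**2 (w(E) = (2*E)*(2*E) = 4*E**2)
S(X, J) = -2/3 + X/3
D = 2112 (D = 33*(4*4**2) = 33*(4*16) = 33*64 = 2112)
D + S(U, 107) = 2112 + (-2/3 + (1/3)*2672) = 2112 + (-2/3 + 2672/3) = 2112 + 890 = 3002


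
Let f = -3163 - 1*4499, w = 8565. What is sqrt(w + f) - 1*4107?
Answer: -4107 + sqrt(903) ≈ -4076.9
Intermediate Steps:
f = -7662 (f = -3163 - 4499 = -7662)
sqrt(w + f) - 1*4107 = sqrt(8565 - 7662) - 1*4107 = sqrt(903) - 4107 = -4107 + sqrt(903)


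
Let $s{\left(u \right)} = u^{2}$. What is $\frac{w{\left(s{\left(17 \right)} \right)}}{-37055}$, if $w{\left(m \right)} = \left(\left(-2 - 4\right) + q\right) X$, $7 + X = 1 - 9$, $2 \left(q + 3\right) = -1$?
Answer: $- \frac{57}{14822} \approx -0.0038456$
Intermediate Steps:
$q = - \frac{7}{2}$ ($q = -3 + \frac{1}{2} \left(-1\right) = -3 - \frac{1}{2} = - \frac{7}{2} \approx -3.5$)
$X = -15$ ($X = -7 + \left(1 - 9\right) = -7 - 8 = -15$)
$w{\left(m \right)} = \frac{285}{2}$ ($w{\left(m \right)} = \left(\left(-2 - 4\right) - \frac{7}{2}\right) \left(-15\right) = \left(-6 - \frac{7}{2}\right) \left(-15\right) = \left(- \frac{19}{2}\right) \left(-15\right) = \frac{285}{2}$)
$\frac{w{\left(s{\left(17 \right)} \right)}}{-37055} = \frac{285}{2 \left(-37055\right)} = \frac{285}{2} \left(- \frac{1}{37055}\right) = - \frac{57}{14822}$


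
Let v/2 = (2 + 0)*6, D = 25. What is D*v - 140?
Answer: 460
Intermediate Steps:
v = 24 (v = 2*((2 + 0)*6) = 2*(2*6) = 2*12 = 24)
D*v - 140 = 25*24 - 140 = 600 - 140 = 460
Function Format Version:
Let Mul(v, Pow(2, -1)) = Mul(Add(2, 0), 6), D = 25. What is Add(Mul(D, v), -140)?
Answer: 460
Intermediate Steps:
v = 24 (v = Mul(2, Mul(Add(2, 0), 6)) = Mul(2, Mul(2, 6)) = Mul(2, 12) = 24)
Add(Mul(D, v), -140) = Add(Mul(25, 24), -140) = Add(600, -140) = 460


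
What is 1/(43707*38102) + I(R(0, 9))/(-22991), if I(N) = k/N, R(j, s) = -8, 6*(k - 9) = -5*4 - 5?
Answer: 2683083493/102099911213264 ≈ 2.6279e-5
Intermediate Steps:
k = 29/6 (k = 9 + (-5*4 - 5)/6 = 9 + (-20 - 5)/6 = 9 + (⅙)*(-25) = 9 - 25/6 = 29/6 ≈ 4.8333)
I(N) = 29/(6*N)
1/(43707*38102) + I(R(0, 9))/(-22991) = 1/(43707*38102) + ((29/6)/(-8))/(-22991) = (1/43707)*(1/38102) + ((29/6)*(-⅛))*(-1/22991) = 1/1665324114 - 29/48*(-1/22991) = 1/1665324114 + 29/1103568 = 2683083493/102099911213264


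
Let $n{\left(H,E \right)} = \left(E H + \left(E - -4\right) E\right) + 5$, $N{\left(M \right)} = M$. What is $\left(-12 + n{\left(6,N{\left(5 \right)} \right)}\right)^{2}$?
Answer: $4624$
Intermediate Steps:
$n{\left(H,E \right)} = 5 + E H + E \left(4 + E\right)$ ($n{\left(H,E \right)} = \left(E H + \left(E + 4\right) E\right) + 5 = \left(E H + \left(4 + E\right) E\right) + 5 = \left(E H + E \left(4 + E\right)\right) + 5 = 5 + E H + E \left(4 + E\right)$)
$\left(-12 + n{\left(6,N{\left(5 \right)} \right)}\right)^{2} = \left(-12 + \left(5 + 5^{2} + 4 \cdot 5 + 5 \cdot 6\right)\right)^{2} = \left(-12 + \left(5 + 25 + 20 + 30\right)\right)^{2} = \left(-12 + 80\right)^{2} = 68^{2} = 4624$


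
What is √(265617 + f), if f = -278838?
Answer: 3*I*√1469 ≈ 114.98*I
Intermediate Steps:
√(265617 + f) = √(265617 - 278838) = √(-13221) = 3*I*√1469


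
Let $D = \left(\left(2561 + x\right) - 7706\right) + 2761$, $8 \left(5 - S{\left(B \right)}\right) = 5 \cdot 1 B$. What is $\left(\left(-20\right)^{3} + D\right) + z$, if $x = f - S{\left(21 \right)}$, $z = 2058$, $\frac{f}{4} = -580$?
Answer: $- \frac{85103}{8} \approx -10638.0$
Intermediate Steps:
$f = -2320$ ($f = 4 \left(-580\right) = -2320$)
$S{\left(B \right)} = 5 - \frac{5 B}{8}$ ($S{\left(B \right)} = 5 - \frac{5 \cdot 1 B}{8} = 5 - \frac{5 B}{8}$)
$x = - \frac{18495}{8}$ ($x = -2320 - \left(5 - \frac{105}{8}\right) = -2320 - - \frac{65}{8} = -2320 + \frac{65}{8} = - \frac{18495}{8} \approx -2311.9$)
$D = - \frac{37567}{8}$ ($D = \left(\left(2561 - \frac{18495}{8}\right) - 7706\right) + 2761 = \left(\frac{1993}{8} - 7706\right) + 2761 = - \frac{59655}{8} + 2761 = - \frac{37567}{8} \approx -4695.9$)
$\left(\left(-20\right)^{3} + D\right) + z = \left(\left(-20\right)^{3} - \frac{37567}{8}\right) + 2058 = \left(-8000 - \frac{37567}{8}\right) + 2058 = - \frac{101567}{8} + 2058 = - \frac{85103}{8}$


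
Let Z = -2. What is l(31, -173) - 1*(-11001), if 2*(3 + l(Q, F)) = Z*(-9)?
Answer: 11007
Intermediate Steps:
l(Q, F) = 6 (l(Q, F) = -3 + (-2*(-9))/2 = -3 + (½)*18 = -3 + 9 = 6)
l(31, -173) - 1*(-11001) = 6 - 1*(-11001) = 6 + 11001 = 11007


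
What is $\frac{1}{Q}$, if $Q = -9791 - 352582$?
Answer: $- \frac{1}{362373} \approx -2.7596 \cdot 10^{-6}$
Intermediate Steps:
$Q = -362373$
$\frac{1}{Q} = \frac{1}{-362373} = - \frac{1}{362373}$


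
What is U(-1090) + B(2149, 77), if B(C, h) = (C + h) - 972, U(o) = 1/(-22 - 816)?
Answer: 1050851/838 ≈ 1254.0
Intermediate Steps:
U(o) = -1/838 (U(o) = 1/(-838) = -1/838)
B(C, h) = -972 + C + h
U(-1090) + B(2149, 77) = -1/838 + (-972 + 2149 + 77) = -1/838 + 1254 = 1050851/838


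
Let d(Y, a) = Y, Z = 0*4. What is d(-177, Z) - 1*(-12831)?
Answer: 12654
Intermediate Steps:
Z = 0
d(-177, Z) - 1*(-12831) = -177 - 1*(-12831) = -177 + 12831 = 12654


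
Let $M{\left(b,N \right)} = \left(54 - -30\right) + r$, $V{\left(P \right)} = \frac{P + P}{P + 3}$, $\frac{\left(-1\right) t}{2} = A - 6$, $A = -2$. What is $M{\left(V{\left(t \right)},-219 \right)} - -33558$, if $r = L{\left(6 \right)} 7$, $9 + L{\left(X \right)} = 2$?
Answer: $33593$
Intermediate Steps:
$L{\left(X \right)} = -7$ ($L{\left(X \right)} = -9 + 2 = -7$)
$t = 16$ ($t = - 2 \left(-2 - 6\right) = \left(-2\right) \left(-8\right) = 16$)
$r = -49$ ($r = \left(-7\right) 7 = -49$)
$V{\left(P \right)} = \frac{2 P}{3 + P}$
$M{\left(b,N \right)} = 35$ ($M{\left(b,N \right)} = \left(54 - -30\right) - 49 = \left(54 + 30\right) - 49 = 84 - 49 = 35$)
$M{\left(V{\left(t \right)},-219 \right)} - -33558 = 35 - -33558 = 35 + 33558 = 33593$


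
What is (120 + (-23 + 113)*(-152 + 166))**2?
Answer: 1904400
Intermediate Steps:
(120 + (-23 + 113)*(-152 + 166))**2 = (120 + 90*14)**2 = (120 + 1260)**2 = 1380**2 = 1904400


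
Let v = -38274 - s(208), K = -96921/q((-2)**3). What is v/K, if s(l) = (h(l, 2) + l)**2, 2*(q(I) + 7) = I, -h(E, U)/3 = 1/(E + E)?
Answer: -14110120969/1524796416 ≈ -9.2538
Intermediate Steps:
h(E, U) = -3/(2*E) (h(E, U) = -3/(E + E) = -3*1/(2*E) = -3/(2*E))
q(I) = -7 + I/2
s(l) = (l - 3/(2*l))**2 (s(l) = (-3/(2*l) + l)**2 = (l - 3/(2*l))**2)
K = 8811 (K = -96921/(-7 + (1/2)*(-2)**3) = -96921/(-7 + (1/2)*(-8)) = -96921/(-7 - 4) = -96921/(-11) = -96921*(-1/11) = 8811)
v = -14110120969/173056 (v = -38274 - (208 - 3/2/208)**2 = -38274 - (208 - 3/2*1/208)**2 = -38274 - (208 - 3/416)**2 = -38274 - (86525/416)**2 = -38274 - 1*7486575625/173056 = -38274 - 7486575625/173056 = -14110120969/173056 ≈ -81535.)
v/K = -14110120969/173056/8811 = -14110120969/173056*1/8811 = -14110120969/1524796416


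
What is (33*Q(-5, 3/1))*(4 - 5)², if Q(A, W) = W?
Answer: 99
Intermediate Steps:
(33*Q(-5, 3/1))*(4 - 5)² = (33*(3/1))*(4 - 5)² = (33*(3*1))*(-1)² = (33*3)*1 = 99*1 = 99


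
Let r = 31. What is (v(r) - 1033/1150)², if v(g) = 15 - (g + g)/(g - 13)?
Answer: 12166751809/107122500 ≈ 113.58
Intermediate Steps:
v(g) = 15 - 2*g/(-13 + g)
(v(r) - 1033/1150)² = (13*(-15 + 31)/(-13 + 31) - 1033/1150)² = (13*16/18 - 1033*1/1150)² = (13*(1/18)*16 - 1033/1150)² = (104/9 - 1033/1150)² = (110303/10350)² = 12166751809/107122500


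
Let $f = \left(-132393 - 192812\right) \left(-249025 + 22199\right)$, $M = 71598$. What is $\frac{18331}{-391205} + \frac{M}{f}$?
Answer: $- \frac{135215727667264}{2885721700264265} \approx -0.046857$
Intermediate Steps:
$f = 73764949330$ ($f = \left(-325205\right) \left(-226826\right) = 73764949330$)
$\frac{18331}{-391205} + \frac{M}{f} = \frac{18331}{-391205} + \frac{71598}{73764949330} = 18331 \left(- \frac{1}{391205}\right) + 71598 \cdot \frac{1}{73764949330} = - \frac{18331}{391205} + \frac{35799}{36882474665} = - \frac{135215727667264}{2885721700264265}$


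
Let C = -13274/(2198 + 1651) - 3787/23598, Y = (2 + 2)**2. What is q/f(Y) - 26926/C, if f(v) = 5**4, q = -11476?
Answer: 101651433479624/13659000625 ≈ 7442.1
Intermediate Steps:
Y = 16 (Y = 4**2 = 16)
f(v) = 625
C = -109272005/30276234 (C = -13274/3849 - 3787*1/23598 = -13274*1/3849 - 3787/23598 = -13274/3849 - 3787/23598 = -109272005/30276234 ≈ -3.6092)
q/f(Y) - 26926/C = -11476/625 - 26926/(-109272005/30276234) = -11476*1/625 - 26926*(-30276234/109272005) = -11476/625 + 815217876684/109272005 = 101651433479624/13659000625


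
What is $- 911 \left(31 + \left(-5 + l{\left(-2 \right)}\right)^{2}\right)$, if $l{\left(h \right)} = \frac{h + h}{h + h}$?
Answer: $-42817$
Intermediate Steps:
$l{\left(h \right)} = 1$ ($l{\left(h \right)} = \frac{2 h}{2 h} = 2 h \frac{1}{2 h} = 1$)
$- 911 \left(31 + \left(-5 + l{\left(-2 \right)}\right)^{2}\right) = - 911 \left(31 + \left(-5 + 1\right)^{2}\right) = - 911 \left(31 + \left(-4\right)^{2}\right) = - 911 \left(31 + 16\right) = \left(-911\right) 47 = -42817$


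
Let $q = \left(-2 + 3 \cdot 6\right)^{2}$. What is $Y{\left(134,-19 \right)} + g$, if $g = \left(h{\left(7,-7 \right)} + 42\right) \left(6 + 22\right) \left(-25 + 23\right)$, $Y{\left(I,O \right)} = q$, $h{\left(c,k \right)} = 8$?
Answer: $-2544$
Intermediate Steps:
$q = 256$ ($q = \left(-2 + 18\right)^{2} = 16^{2} = 256$)
$Y{\left(I,O \right)} = 256$
$g = -2800$ ($g = \left(8 + 42\right) \left(6 + 22\right) \left(-25 + 23\right) = 50 \cdot 28 \left(-2\right) = 50 \left(-56\right) = -2800$)
$Y{\left(134,-19 \right)} + g = 256 - 2800 = -2544$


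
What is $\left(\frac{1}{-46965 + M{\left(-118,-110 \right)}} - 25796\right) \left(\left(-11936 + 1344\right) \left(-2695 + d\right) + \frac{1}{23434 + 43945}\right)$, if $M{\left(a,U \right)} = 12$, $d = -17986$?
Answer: $- \frac{5958933350074294580567}{1054548729} \approx -5.6507 \cdot 10^{12}$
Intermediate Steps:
$\left(\frac{1}{-46965 + M{\left(-118,-110 \right)}} - 25796\right) \left(\left(-11936 + 1344\right) \left(-2695 + d\right) + \frac{1}{23434 + 43945}\right) = \left(\frac{1}{-46965 + 12} - 25796\right) \left(\left(-11936 + 1344\right) \left(-2695 - 17986\right) + \frac{1}{23434 + 43945}\right) = \left(\frac{1}{-46953} - 25796\right) \left(\left(-10592\right) \left(-20681\right) + \frac{1}{67379}\right) = \left(- \frac{1}{46953} - 25796\right) \left(219053152 + \frac{1}{67379}\right) = \left(- \frac{1211199589}{46953}\right) \frac{14759582328609}{67379} = - \frac{5958933350074294580567}{1054548729}$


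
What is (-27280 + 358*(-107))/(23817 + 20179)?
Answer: -1929/1294 ≈ -1.4907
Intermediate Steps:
(-27280 + 358*(-107))/(23817 + 20179) = (-27280 - 38306)/43996 = -65586*1/43996 = -1929/1294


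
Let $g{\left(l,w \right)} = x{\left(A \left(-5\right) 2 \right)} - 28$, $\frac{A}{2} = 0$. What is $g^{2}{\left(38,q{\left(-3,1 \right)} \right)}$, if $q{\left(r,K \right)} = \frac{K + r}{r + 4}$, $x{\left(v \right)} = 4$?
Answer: $576$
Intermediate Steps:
$A = 0$ ($A = 2 \cdot 0 = 0$)
$q{\left(r,K \right)} = \frac{K + r}{4 + r}$
$g{\left(l,w \right)} = -24$ ($g{\left(l,w \right)} = 4 - 28 = -24$)
$g^{2}{\left(38,q{\left(-3,1 \right)} \right)} = \left(-24\right)^{2} = 576$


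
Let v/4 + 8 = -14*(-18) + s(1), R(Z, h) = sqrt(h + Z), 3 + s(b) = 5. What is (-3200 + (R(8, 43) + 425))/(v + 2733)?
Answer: -925/1239 + sqrt(51)/3717 ≈ -0.74465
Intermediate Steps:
s(b) = 2 (s(b) = -3 + 5 = 2)
R(Z, h) = sqrt(Z + h)
v = 984 (v = -32 + 4*(-14*(-18) + 2) = -32 + 4*(252 + 2) = -32 + 4*254 = -32 + 1016 = 984)
(-3200 + (R(8, 43) + 425))/(v + 2733) = (-3200 + (sqrt(8 + 43) + 425))/(984 + 2733) = (-3200 + (sqrt(51) + 425))/3717 = (-3200 + (425 + sqrt(51)))*(1/3717) = (-2775 + sqrt(51))*(1/3717) = -925/1239 + sqrt(51)/3717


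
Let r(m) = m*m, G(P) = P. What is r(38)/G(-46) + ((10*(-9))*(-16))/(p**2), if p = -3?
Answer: 2958/23 ≈ 128.61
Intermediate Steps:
r(m) = m**2
r(38)/G(-46) + ((10*(-9))*(-16))/(p**2) = 38**2/(-46) + ((10*(-9))*(-16))/((-3)**2) = 1444*(-1/46) - 90*(-16)/9 = -722/23 + 1440*(1/9) = -722/23 + 160 = 2958/23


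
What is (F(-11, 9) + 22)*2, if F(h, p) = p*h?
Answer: -154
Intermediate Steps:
F(h, p) = h*p
(F(-11, 9) + 22)*2 = (-11*9 + 22)*2 = (-99 + 22)*2 = -77*2 = -154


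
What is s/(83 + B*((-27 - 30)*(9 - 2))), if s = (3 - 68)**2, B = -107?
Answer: 4225/42776 ≈ 0.098770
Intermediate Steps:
s = 4225 (s = (-65)**2 = 4225)
s/(83 + B*((-27 - 30)*(9 - 2))) = 4225/(83 - 107*(-27 - 30)*(9 - 2)) = 4225/(83 - (-6099)*7) = 4225/(83 - 107*(-399)) = 4225/(83 + 42693) = 4225/42776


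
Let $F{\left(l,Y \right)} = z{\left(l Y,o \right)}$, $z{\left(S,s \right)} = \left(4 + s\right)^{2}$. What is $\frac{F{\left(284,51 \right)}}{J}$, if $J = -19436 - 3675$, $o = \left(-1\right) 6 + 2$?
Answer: $0$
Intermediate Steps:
$o = -4$ ($o = -6 + 2 = -4$)
$F{\left(l,Y \right)} = 0$ ($F{\left(l,Y \right)} = \left(4 - 4\right)^{2} = 0^{2} = 0$)
$J = -23111$ ($J = -19436 - 3675 = -23111$)
$\frac{F{\left(284,51 \right)}}{J} = \frac{0}{-23111} = 0 \left(- \frac{1}{23111}\right) = 0$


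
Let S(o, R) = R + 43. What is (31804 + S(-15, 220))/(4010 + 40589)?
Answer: 32067/44599 ≈ 0.71901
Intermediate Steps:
S(o, R) = 43 + R
(31804 + S(-15, 220))/(4010 + 40589) = (31804 + (43 + 220))/(4010 + 40589) = (31804 + 263)/44599 = 32067*(1/44599) = 32067/44599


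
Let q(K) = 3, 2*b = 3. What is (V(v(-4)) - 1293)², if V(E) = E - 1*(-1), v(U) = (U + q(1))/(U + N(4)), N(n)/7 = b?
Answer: 282172804/169 ≈ 1.6697e+6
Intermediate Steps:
b = 3/2 (b = (½)*3 = 3/2 ≈ 1.5000)
N(n) = 21/2 (N(n) = 7*(3/2) = 21/2)
v(U) = (3 + U)/(21/2 + U) (v(U) = (U + 3)/(U + 21/2) = (3 + U)/(21/2 + U))
V(E) = 1 + E (V(E) = E + 1 = 1 + E)
(V(v(-4)) - 1293)² = ((1 + 2*(3 - 4)/(21 + 2*(-4))) - 1293)² = ((1 + 2*(-1)/(21 - 8)) - 1293)² = ((1 + 2*(-1)/13) - 1293)² = ((1 + 2*(1/13)*(-1)) - 1293)² = ((1 - 2/13) - 1293)² = (11/13 - 1293)² = (-16798/13)² = 282172804/169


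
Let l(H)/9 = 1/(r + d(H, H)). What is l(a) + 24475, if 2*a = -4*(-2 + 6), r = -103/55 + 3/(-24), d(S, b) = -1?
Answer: 32278565/1319 ≈ 24472.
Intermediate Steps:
r = -879/440 (r = -103*1/55 + 3*(-1/24) = -103/55 - 1/8 = -879/440 ≈ -1.9977)
a = -8 (a = (-4*(-2 + 6))/2 = (-4*4)/2 = (1/2)*(-16) = -8)
l(H) = -3960/1319 (l(H) = 9/(-879/440 - 1) = 9/(-1319/440) = 9*(-440/1319) = -3960/1319)
l(a) + 24475 = -3960/1319 + 24475 = 32278565/1319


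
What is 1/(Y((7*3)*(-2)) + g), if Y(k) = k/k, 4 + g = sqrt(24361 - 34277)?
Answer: -3/9925 - 2*I*sqrt(2479)/9925 ≈ -0.00030227 - 0.010033*I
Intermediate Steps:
g = -4 + 2*I*sqrt(2479) (g = -4 + sqrt(24361 - 34277) = -4 + sqrt(-9916) = -4 + 2*I*sqrt(2479) ≈ -4.0 + 99.579*I)
Y(k) = 1
1/(Y((7*3)*(-2)) + g) = 1/(1 + (-4 + 2*I*sqrt(2479))) = 1/(-3 + 2*I*sqrt(2479))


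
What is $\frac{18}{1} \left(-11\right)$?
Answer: $-198$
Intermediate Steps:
$\frac{18}{1} \left(-11\right) = 18 \cdot 1 \left(-11\right) = 18 \left(-11\right) = -198$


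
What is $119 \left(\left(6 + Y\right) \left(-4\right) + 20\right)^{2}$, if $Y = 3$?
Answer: $30464$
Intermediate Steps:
$119 \left(\left(6 + Y\right) \left(-4\right) + 20\right)^{2} = 119 \left(\left(6 + 3\right) \left(-4\right) + 20\right)^{2} = 119 \left(9 \left(-4\right) + 20\right)^{2} = 119 \left(-36 + 20\right)^{2} = 119 \left(-16\right)^{2} = 119 \cdot 256 = 30464$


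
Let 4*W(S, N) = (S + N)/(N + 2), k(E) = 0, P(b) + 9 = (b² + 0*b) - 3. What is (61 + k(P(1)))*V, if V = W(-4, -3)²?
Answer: 2989/16 ≈ 186.81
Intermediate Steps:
P(b) = -12 + b² (P(b) = -9 + ((b² + 0*b) - 3) = -9 + ((b² + 0) - 3) = -9 + (b² - 3) = -9 + (-3 + b²) = -12 + b²)
W(S, N) = (N + S)/(4*(2 + N)) (W(S, N) = ((S + N)/(N + 2))/4 = ((N + S)/(2 + N))/4 = (N + S)/(4*(2 + N)))
V = 49/16 (V = ((-3 - 4)/(4*(2 - 3)))² = ((¼)*(-7)/(-1))² = ((¼)*(-1)*(-7))² = (7/4)² = 49/16 ≈ 3.0625)
(61 + k(P(1)))*V = (61 + 0)*(49/16) = 61*(49/16) = 2989/16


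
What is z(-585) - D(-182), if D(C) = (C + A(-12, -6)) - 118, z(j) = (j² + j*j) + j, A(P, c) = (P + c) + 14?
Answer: 684169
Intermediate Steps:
A(P, c) = 14 + P + c
z(j) = j + 2*j² (z(j) = (j² + j²) + j = 2*j² + j = j + 2*j²)
D(C) = -122 + C (D(C) = (C + (14 - 12 - 6)) - 118 = (C - 4) - 118 = (-4 + C) - 118 = -122 + C)
z(-585) - D(-182) = -585*(1 + 2*(-585)) - (-122 - 182) = -585*(1 - 1170) - 1*(-304) = -585*(-1169) + 304 = 683865 + 304 = 684169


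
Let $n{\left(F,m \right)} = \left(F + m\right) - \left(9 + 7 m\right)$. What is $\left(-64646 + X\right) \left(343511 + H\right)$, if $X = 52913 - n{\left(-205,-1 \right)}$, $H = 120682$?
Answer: $-5349824325$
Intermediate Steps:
$n{\left(F,m \right)} = -9 + F - 6 m$
$X = 53121$ ($X = 52913 - \left(-9 - 205 - -6\right) = 52913 - \left(-9 - 205 + 6\right) = 52913 - -208 = 52913 + 208 = 53121$)
$\left(-64646 + X\right) \left(343511 + H\right) = \left(-64646 + 53121\right) \left(343511 + 120682\right) = \left(-11525\right) 464193 = -5349824325$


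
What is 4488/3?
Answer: 1496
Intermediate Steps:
4488/3 = 4488*(⅓) = 1496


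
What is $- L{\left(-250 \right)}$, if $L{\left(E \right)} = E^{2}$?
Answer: $-62500$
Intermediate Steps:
$- L{\left(-250 \right)} = - \left(-250\right)^{2} = \left(-1\right) 62500 = -62500$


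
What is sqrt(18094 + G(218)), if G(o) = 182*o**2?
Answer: sqrt(8667462) ≈ 2944.1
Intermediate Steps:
sqrt(18094 + G(218)) = sqrt(18094 + 182*218**2) = sqrt(18094 + 182*47524) = sqrt(18094 + 8649368) = sqrt(8667462)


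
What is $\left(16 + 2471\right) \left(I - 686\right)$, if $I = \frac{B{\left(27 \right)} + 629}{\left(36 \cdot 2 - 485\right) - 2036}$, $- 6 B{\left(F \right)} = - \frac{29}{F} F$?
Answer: $- \frac{8359542323}{4898} \approx -1.7067 \cdot 10^{6}$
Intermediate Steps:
$B{\left(F \right)} = \frac{29}{6}$ ($B{\left(F \right)} = - \frac{- \frac{29}{F} F}{6} = \left(- \frac{1}{6}\right) \left(-29\right) = \frac{29}{6}$)
$I = - \frac{3803}{14694}$ ($I = \frac{\frac{29}{6} + 629}{\left(36 \cdot 2 - 485\right) - 2036} = \frac{3803}{6 \left(\left(72 - 485\right) - 2036\right)} = \frac{3803}{6 \left(-413 - 2036\right)} = \frac{3803}{6 \left(-2449\right)} = \frac{3803}{6} \left(- \frac{1}{2449}\right) = - \frac{3803}{14694} \approx -0.25881$)
$\left(16 + 2471\right) \left(I - 686\right) = \left(16 + 2471\right) \left(- \frac{3803}{14694} - 686\right) = 2487 \left(- \frac{3803}{14694} + \left(-773 + 87\right)\right) = 2487 \left(- \frac{3803}{14694} - 686\right) = 2487 \left(- \frac{10083887}{14694}\right) = - \frac{8359542323}{4898}$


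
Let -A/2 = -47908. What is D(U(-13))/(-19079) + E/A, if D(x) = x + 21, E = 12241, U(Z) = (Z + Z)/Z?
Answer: 231342271/1828073464 ≈ 0.12655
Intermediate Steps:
U(Z) = 2 (U(Z) = (2*Z)/Z = 2)
A = 95816 (A = -2*(-47908) = 95816)
D(x) = 21 + x
D(U(-13))/(-19079) + E/A = (21 + 2)/(-19079) + 12241/95816 = 23*(-1/19079) + 12241*(1/95816) = -23/19079 + 12241/95816 = 231342271/1828073464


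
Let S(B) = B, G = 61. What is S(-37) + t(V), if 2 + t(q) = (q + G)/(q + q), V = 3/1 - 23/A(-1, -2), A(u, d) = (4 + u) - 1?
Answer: -1431/34 ≈ -42.088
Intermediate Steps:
A(u, d) = 3 + u
V = -17/2 (V = 3/1 - 23/(3 - 1) = 3*1 - 23/2 = 3 - 23*½ = 3 - 23/2 = -17/2 ≈ -8.5000)
t(q) = -2 + (61 + q)/(2*q) (t(q) = -2 + (q + 61)/(q + q) = -2 + (61 + q)/((2*q)) = -2 + (61 + q)*(1/(2*q)) = -2 + (61 + q)/(2*q))
S(-37) + t(V) = -37 + (61 - 3*(-17/2))/(2*(-17/2)) = -37 + (½)*(-2/17)*(61 + 51/2) = -37 + (½)*(-2/17)*(173/2) = -37 - 173/34 = -1431/34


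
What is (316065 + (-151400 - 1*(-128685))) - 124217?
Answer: 169133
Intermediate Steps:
(316065 + (-151400 - 1*(-128685))) - 124217 = (316065 + (-151400 + 128685)) - 124217 = (316065 - 22715) - 124217 = 293350 - 124217 = 169133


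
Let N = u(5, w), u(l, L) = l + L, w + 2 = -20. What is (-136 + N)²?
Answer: 23409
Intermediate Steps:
w = -22 (w = -2 - 20 = -22)
u(l, L) = L + l
N = -17 (N = -22 + 5 = -17)
(-136 + N)² = (-136 - 17)² = (-153)² = 23409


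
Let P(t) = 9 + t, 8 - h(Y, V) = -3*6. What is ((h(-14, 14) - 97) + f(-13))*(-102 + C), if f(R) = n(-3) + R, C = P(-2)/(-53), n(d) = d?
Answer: 470931/53 ≈ 8885.5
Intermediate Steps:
h(Y, V) = 26 (h(Y, V) = 8 - (-3)*6 = 8 - 1*(-18) = 8 + 18 = 26)
C = -7/53 (C = (9 - 2)/(-53) = 7*(-1/53) = -7/53 ≈ -0.13208)
f(R) = -3 + R
((h(-14, 14) - 97) + f(-13))*(-102 + C) = ((26 - 97) + (-3 - 13))*(-102 - 7/53) = (-71 - 16)*(-5413/53) = -87*(-5413/53) = 470931/53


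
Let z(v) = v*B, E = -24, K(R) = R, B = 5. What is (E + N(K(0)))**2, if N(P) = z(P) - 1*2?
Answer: 676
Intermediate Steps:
z(v) = 5*v (z(v) = v*5 = 5*v)
N(P) = -2 + 5*P (N(P) = 5*P - 1*2 = 5*P - 2 = -2 + 5*P)
(E + N(K(0)))**2 = (-24 + (-2 + 5*0))**2 = (-24 + (-2 + 0))**2 = (-24 - 2)**2 = (-26)**2 = 676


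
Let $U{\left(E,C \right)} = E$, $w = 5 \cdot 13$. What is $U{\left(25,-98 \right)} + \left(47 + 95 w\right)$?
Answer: $6247$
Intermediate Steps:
$w = 65$
$U{\left(25,-98 \right)} + \left(47 + 95 w\right) = 25 + \left(47 + 95 \cdot 65\right) = 25 + \left(47 + 6175\right) = 25 + 6222 = 6247$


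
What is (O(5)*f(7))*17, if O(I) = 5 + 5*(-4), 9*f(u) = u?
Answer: -595/3 ≈ -198.33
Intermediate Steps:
f(u) = u/9
O(I) = -15 (O(I) = 5 - 20 = -15)
(O(5)*f(7))*17 = -5*7/3*17 = -15*7/9*17 = -35/3*17 = -595/3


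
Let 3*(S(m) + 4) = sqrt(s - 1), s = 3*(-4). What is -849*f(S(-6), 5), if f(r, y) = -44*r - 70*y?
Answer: 147726 + 12452*I*sqrt(13) ≈ 1.4773e+5 + 44896.0*I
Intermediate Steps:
s = -12
S(m) = -4 + I*sqrt(13)/3 (S(m) = -4 + sqrt(-12 - 1)/3 = -4 + sqrt(-13)/3 = -4 + (I*sqrt(13))/3 = -4 + I*sqrt(13)/3)
f(r, y) = -70*y - 44*r
-849*f(S(-6), 5) = -849*(-70*5 - 44*(-4 + I*sqrt(13)/3)) = -849*(-350 + (176 - 44*I*sqrt(13)/3)) = -849*(-174 - 44*I*sqrt(13)/3) = 147726 + 12452*I*sqrt(13)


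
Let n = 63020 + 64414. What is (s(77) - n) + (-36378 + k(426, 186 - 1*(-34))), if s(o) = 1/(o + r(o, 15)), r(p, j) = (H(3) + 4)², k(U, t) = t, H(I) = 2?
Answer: -18485895/113 ≈ -1.6359e+5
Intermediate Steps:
n = 127434
r(p, j) = 36 (r(p, j) = (2 + 4)² = 6² = 36)
s(o) = 1/(36 + o) (s(o) = 1/(o + 36) = 1/(36 + o))
(s(77) - n) + (-36378 + k(426, 186 - 1*(-34))) = (1/(36 + 77) - 1*127434) + (-36378 + (186 - 1*(-34))) = (1/113 - 127434) + (-36378 + (186 + 34)) = (1/113 - 127434) + (-36378 + 220) = -14400041/113 - 36158 = -18485895/113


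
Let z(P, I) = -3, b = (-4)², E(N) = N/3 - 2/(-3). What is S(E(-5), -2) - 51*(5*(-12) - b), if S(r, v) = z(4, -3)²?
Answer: 3885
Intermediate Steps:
E(N) = ⅔ + N/3 (E(N) = N*(⅓) - 2*(-⅓) = N/3 + ⅔ = ⅔ + N/3)
b = 16
S(r, v) = 9 (S(r, v) = (-3)² = 9)
S(E(-5), -2) - 51*(5*(-12) - b) = 9 - 51*(5*(-12) - 1*16) = 9 - 51*(-60 - 16) = 9 - 51*(-76) = 9 + 3876 = 3885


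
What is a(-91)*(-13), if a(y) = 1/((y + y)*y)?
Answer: -1/1274 ≈ -0.00078493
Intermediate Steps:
a(y) = 1/(2*y**2) (a(y) = 1/(((2*y))*y) = (1/(2*y))/y = 1/(2*y**2))
a(-91)*(-13) = ((1/2)/(-91)**2)*(-13) = ((1/2)*(1/8281))*(-13) = (1/16562)*(-13) = -1/1274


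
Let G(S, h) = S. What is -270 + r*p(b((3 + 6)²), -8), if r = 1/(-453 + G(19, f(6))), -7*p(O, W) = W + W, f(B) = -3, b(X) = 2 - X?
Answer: -410138/1519 ≈ -270.01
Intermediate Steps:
p(O, W) = -2*W/7 (p(O, W) = -(W + W)/7 = -2*W/7)
r = -1/434 (r = 1/(-453 + 19) = 1/(-434) = -1/434 ≈ -0.0023041)
-270 + r*p(b((3 + 6)²), -8) = -270 - (-1)*(-8)/1519 = -270 - 1/434*16/7 = -270 - 8/1519 = -410138/1519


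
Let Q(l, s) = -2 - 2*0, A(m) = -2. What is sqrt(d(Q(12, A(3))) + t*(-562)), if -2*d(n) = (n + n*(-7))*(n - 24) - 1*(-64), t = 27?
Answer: 5*I*sqrt(602) ≈ 122.68*I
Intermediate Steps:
Q(l, s) = -2 (Q(l, s) = -2 + 0 = -2)
d(n) = -32 + 3*n*(-24 + n) (d(n) = -((n + n*(-7))*(n - 24) - 1*(-64))/2 = -((n - 7*n)*(-24 + n) + 64)/2 = -((-6*n)*(-24 + n) + 64)/2 = -(-6*n*(-24 + n) + 64)/2 = -(64 - 6*n*(-24 + n))/2 = -32 + 3*n*(-24 + n))
sqrt(d(Q(12, A(3))) + t*(-562)) = sqrt((-32 - 72*(-2) + 3*(-2)**2) + 27*(-562)) = sqrt((-32 + 144 + 3*4) - 15174) = sqrt((-32 + 144 + 12) - 15174) = sqrt(124 - 15174) = sqrt(-15050) = 5*I*sqrt(602)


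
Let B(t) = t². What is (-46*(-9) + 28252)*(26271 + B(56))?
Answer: 842981062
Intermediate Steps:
(-46*(-9) + 28252)*(26271 + B(56)) = (-46*(-9) + 28252)*(26271 + 56²) = (414 + 28252)*(26271 + 3136) = 28666*29407 = 842981062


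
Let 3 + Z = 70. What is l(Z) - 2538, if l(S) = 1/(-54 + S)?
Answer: -32993/13 ≈ -2537.9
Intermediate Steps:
Z = 67 (Z = -3 + 70 = 67)
l(Z) - 2538 = 1/(-54 + 67) - 2538 = 1/13 - 2538 = -32993/13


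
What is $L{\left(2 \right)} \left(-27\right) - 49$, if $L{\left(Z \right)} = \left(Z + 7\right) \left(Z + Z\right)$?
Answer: $-1021$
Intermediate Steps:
$L{\left(Z \right)} = 2 Z \left(7 + Z\right)$ ($L{\left(Z \right)} = \left(7 + Z\right) 2 Z = 2 Z \left(7 + Z\right)$)
$L{\left(2 \right)} \left(-27\right) - 49 = 2 \cdot 2 \left(7 + 2\right) \left(-27\right) - 49 = 2 \cdot 2 \cdot 9 \left(-27\right) - 49 = 36 \left(-27\right) - 49 = -972 - 49 = -1021$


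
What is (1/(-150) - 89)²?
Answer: 178249201/22500 ≈ 7922.2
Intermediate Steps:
(1/(-150) - 89)² = (-1/150 - 89)² = (-13351/150)² = 178249201/22500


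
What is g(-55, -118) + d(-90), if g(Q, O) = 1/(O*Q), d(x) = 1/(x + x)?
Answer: -631/116820 ≈ -0.0054015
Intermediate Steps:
d(x) = 1/(2*x)
g(Q, O) = 1/(O*Q)
g(-55, -118) + d(-90) = 1/(-118*(-55)) + (½)/(-90) = -1/118*(-1/55) + (½)*(-1/90) = 1/6490 - 1/180 = -631/116820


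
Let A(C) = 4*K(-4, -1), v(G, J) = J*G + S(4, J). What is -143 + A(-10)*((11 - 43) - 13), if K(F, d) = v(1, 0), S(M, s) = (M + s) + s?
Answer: -863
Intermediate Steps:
S(M, s) = M + 2*s
v(G, J) = 4 + 2*J + G*J (v(G, J) = J*G + (4 + 2*J) = G*J + (4 + 2*J) = 4 + 2*J + G*J)
K(F, d) = 4 (K(F, d) = 4 + 2*0 + 1*0 = 4 + 0 + 0 = 4)
A(C) = 16 (A(C) = 4*4 = 16)
-143 + A(-10)*((11 - 43) - 13) = -143 + 16*((11 - 43) - 13) = -143 + 16*(-32 - 13) = -143 + 16*(-45) = -143 - 720 = -863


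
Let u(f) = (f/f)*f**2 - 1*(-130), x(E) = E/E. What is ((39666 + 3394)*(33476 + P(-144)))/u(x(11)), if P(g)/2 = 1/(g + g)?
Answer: 51893145395/4716 ≈ 1.1004e+7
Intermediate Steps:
x(E) = 1
P(g) = 1/g (P(g) = 2/(g + g) = 2/((2*g)) = 2*(1/(2*g)) = 1/g)
u(f) = 130 + f**2 (u(f) = 1*f**2 + 130 = f**2 + 130 = 130 + f**2)
((39666 + 3394)*(33476 + P(-144)))/u(x(11)) = ((39666 + 3394)*(33476 + 1/(-144)))/(130 + 1**2) = (43060*(33476 - 1/144))/(130 + 1) = (43060*(4820543/144))/131 = (51893145395/36)*(1/131) = 51893145395/4716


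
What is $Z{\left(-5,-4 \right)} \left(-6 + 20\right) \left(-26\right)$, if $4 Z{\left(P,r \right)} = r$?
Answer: $364$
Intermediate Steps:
$Z{\left(P,r \right)} = \frac{r}{4}$
$Z{\left(-5,-4 \right)} \left(-6 + 20\right) \left(-26\right) = \frac{1}{4} \left(-4\right) \left(-6 + 20\right) \left(-26\right) = \left(-1\right) 14 \left(-26\right) = \left(-14\right) \left(-26\right) = 364$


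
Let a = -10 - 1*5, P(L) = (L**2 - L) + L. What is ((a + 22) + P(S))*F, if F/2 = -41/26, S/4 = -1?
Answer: -943/13 ≈ -72.538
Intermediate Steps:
S = -4 (S = 4*(-1) = -4)
P(L) = L**2
F = -41/13 (F = 2*(-41/26) = -41/13 ≈ -3.1538)
a = -15 (a = -10 - 5 = -15)
((a + 22) + P(S))*F = ((-15 + 22) + (-4)**2)*(-41/13) = (7 + 16)*(-41/13) = 23*(-41/13) = -943/13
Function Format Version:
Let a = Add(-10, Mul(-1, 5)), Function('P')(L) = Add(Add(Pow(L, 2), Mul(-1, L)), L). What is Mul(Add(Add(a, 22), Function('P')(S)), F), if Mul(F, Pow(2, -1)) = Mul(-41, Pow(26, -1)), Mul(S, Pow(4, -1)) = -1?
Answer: Rational(-943, 13) ≈ -72.538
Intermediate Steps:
S = -4 (S = Mul(4, -1) = -4)
Function('P')(L) = Pow(L, 2)
F = Rational(-41, 13) (F = Mul(2, Mul(-41, Pow(26, -1))) = Mul(2, Mul(-41, Rational(1, 26))) = Mul(2, Rational(-41, 26)) = Rational(-41, 13) ≈ -3.1538)
a = -15 (a = Add(-10, -5) = -15)
Mul(Add(Add(a, 22), Function('P')(S)), F) = Mul(Add(Add(-15, 22), Pow(-4, 2)), Rational(-41, 13)) = Mul(Add(7, 16), Rational(-41, 13)) = Mul(23, Rational(-41, 13)) = Rational(-943, 13)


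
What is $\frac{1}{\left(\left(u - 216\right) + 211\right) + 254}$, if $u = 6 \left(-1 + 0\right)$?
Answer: $\frac{1}{243} \approx 0.0041152$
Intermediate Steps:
$u = -6$ ($u = 6 \left(-1\right) = -6$)
$\frac{1}{\left(\left(u - 216\right) + 211\right) + 254} = \frac{1}{\left(\left(-6 - 216\right) + 211\right) + 254} = \frac{1}{\left(-222 + 211\right) + 254} = \frac{1}{-11 + 254} = \frac{1}{243}$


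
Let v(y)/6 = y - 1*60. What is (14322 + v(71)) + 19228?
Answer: 33616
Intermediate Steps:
v(y) = -360 + 6*y (v(y) = 6*(y - 1*60) = 6*(y - 60) = 6*(-60 + y) = -360 + 6*y)
(14322 + v(71)) + 19228 = (14322 + (-360 + 6*71)) + 19228 = (14322 + (-360 + 426)) + 19228 = (14322 + 66) + 19228 = 14388 + 19228 = 33616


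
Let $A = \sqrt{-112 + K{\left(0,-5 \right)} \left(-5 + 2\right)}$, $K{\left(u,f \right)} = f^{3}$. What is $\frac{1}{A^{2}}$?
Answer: $\frac{1}{263} \approx 0.0038023$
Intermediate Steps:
$A = \sqrt{263}$ ($A = \sqrt{-112 + \left(-5\right)^{3} \left(-5 + 2\right)} = \sqrt{-112 - -375} = \sqrt{-112 + 375} = \sqrt{263} \approx 16.217$)
$\frac{1}{A^{2}} = \frac{1}{\left(\sqrt{263}\right)^{2}} = \frac{1}{263}$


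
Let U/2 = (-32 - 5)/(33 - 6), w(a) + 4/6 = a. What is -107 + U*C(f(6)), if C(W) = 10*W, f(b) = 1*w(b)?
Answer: -20507/81 ≈ -253.17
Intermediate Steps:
w(a) = -2/3 + a
f(b) = -2/3 + b (f(b) = 1*(-2/3 + b) = -2/3 + b)
U = -74/27 (U = 2*((-32 - 5)/(33 - 6)) = 2*(-37/27) = -74/27 ≈ -2.7407)
-107 + U*C(f(6)) = -107 - 740*(-2/3 + 6)/27 = -107 - 740*16/(27*3) = -107 - 74/27*160/3 = -107 - 11840/81 = -20507/81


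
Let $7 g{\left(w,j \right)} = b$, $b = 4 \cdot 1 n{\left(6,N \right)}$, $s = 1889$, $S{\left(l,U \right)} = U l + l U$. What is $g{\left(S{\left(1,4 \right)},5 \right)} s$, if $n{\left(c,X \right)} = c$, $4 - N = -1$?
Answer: $\frac{45336}{7} \approx 6476.6$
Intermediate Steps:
$N = 5$ ($N = 4 - -1 = 4 + 1 = 5$)
$S{\left(l,U \right)} = 2 U l$ ($S{\left(l,U \right)} = U l + U l = 2 U l$)
$b = 24$ ($b = 4 \cdot 1 \cdot 6 = 4 \cdot 6 = 24$)
$g{\left(w,j \right)} = \frac{24}{7}$ ($g{\left(w,j \right)} = \frac{1}{7} \cdot 24 = \frac{24}{7}$)
$g{\left(S{\left(1,4 \right)},5 \right)} s = \frac{24}{7} \cdot 1889 = \frac{45336}{7}$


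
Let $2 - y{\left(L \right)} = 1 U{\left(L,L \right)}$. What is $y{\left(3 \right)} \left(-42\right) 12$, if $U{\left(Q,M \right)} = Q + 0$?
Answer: $504$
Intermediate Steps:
$U{\left(Q,M \right)} = Q$
$y{\left(L \right)} = 2 - L$ ($y{\left(L \right)} = 2 - 1 L = 2 - L$)
$y{\left(3 \right)} \left(-42\right) 12 = \left(2 - 3\right) \left(-42\right) 12 = \left(-1\right) \left(-42\right) 12 = 42 \cdot 12 = 504$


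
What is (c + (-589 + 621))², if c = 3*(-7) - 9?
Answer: 4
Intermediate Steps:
c = -30 (c = -21 - 9 = -30)
(c + (-589 + 621))² = (-30 + (-589 + 621))² = (-30 + 32)² = 2² = 4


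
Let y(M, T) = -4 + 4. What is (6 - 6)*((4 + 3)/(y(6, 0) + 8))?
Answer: 0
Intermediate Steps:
y(M, T) = 0
(6 - 6)*((4 + 3)/(y(6, 0) + 8)) = (6 - 6)*((4 + 3)/(0 + 8)) = 0*(7/8) = 0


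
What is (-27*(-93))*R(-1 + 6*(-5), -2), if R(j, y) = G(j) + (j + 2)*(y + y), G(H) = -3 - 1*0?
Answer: 283743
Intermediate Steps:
G(H) = -3 (G(H) = -3 + 0 = -3)
R(j, y) = -3 + 2*y*(2 + j) (R(j, y) = -3 + (j + 2)*(y + y) = -3 + (2 + j)*(2*y) = -3 + 2*y*(2 + j))
(-27*(-93))*R(-1 + 6*(-5), -2) = (-27*(-93))*(-3 + 4*(-2) + 2*(-1 + 6*(-5))*(-2)) = 2511*(-3 - 8 + 2*(-1 - 30)*(-2)) = 2511*(-3 - 8 + 2*(-31)*(-2)) = 2511*(-3 - 8 + 124) = 2511*113 = 283743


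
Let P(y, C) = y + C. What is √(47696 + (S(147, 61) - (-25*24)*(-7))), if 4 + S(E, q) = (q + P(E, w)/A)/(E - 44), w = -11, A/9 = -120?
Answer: √934361118510/4635 ≈ 208.55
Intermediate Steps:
A = -1080 (A = 9*(-120) = -1080)
P(y, C) = C + y
S(E, q) = -4 + (11/1080 + q - E/1080)/(-44 + E) (S(E, q) = -4 + (q + (-11 + E)/(-1080))/(E - 44) = -4 + (q + (-11 + E)*(-1/1080))/(-44 + E) = -4 + (q + (11/1080 - E/1080))/(-44 + E) = -4 + (11/1080 + q - E/1080)/(-44 + E))
√(47696 + (S(147, 61) - (-25*24)*(-7))) = √(47696 + ((190091 - 4321*147 + 1080*61)/(1080*(-44 + 147)) - (-25*24)*(-7))) = √(47696 + ((1/1080)*(190091 - 635187 + 65880)/103 - (-600)*(-7))) = √(47696 + ((1/1080)*(1/103)*(-379216) - 1*4200)) = √(47696 + (-47402/13905 - 4200)) = √(47696 - 58448402/13905) = √(604764478/13905) = √934361118510/4635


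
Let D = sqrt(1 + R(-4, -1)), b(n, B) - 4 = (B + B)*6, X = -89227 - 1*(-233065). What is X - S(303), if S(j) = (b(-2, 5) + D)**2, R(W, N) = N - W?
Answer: 139482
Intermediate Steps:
X = 143838 (X = -89227 + 233065 = 143838)
b(n, B) = 4 + 12*B (b(n, B) = 4 + (B + B)*6 = 4 + (2*B)*6 = 4 + 12*B)
D = 2 (D = sqrt(1 + (-1 - 1*(-4))) = sqrt(1 + (-1 + 4)) = sqrt(1 + 3) = sqrt(4) = 2)
S(j) = 4356 (S(j) = ((4 + 12*5) + 2)**2 = ((4 + 60) + 2)**2 = (64 + 2)**2 = 66**2 = 4356)
X - S(303) = 143838 - 1*4356 = 143838 - 4356 = 139482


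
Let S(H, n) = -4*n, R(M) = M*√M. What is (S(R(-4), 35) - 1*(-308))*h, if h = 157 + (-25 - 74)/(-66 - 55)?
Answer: 291648/11 ≈ 26513.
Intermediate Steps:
R(M) = M^(3/2)
h = 1736/11 (h = 157 - 99/(-121) = 157 - 99*(-1/121) = 157 + 9/11 = 1736/11 ≈ 157.82)
(S(R(-4), 35) - 1*(-308))*h = (-4*35 - 1*(-308))*(1736/11) = (-140 + 308)*(1736/11) = 168*(1736/11) = 291648/11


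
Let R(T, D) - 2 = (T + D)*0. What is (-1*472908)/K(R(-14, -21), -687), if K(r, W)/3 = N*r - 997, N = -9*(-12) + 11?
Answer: 157636/759 ≈ 207.69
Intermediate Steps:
N = 119 (N = 108 + 11 = 119)
R(T, D) = 2 (R(T, D) = 2 + (T + D)*0 = 2 + (D + T)*0 = 2 + 0 = 2)
K(r, W) = -2991 + 357*r (K(r, W) = 3*(119*r - 997) = 3*(-997 + 119*r) = -2991 + 357*r)
(-1*472908)/K(R(-14, -21), -687) = (-1*472908)/(-2991 + 357*2) = -472908/(-2991 + 714) = -472908/(-2277) = -472908*(-1/2277) = 157636/759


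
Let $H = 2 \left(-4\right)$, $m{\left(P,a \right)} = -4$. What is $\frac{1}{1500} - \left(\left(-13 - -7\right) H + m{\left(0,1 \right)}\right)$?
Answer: $- \frac{65999}{1500} \approx -43.999$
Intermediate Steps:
$H = -8$
$\frac{1}{1500} - \left(\left(-13 - -7\right) H + m{\left(0,1 \right)}\right) = \frac{1}{1500} - \left(\left(-13 - -7\right) \left(-8\right) - 4\right) = \frac{1}{1500} - \left(\left(-13 + 7\right) \left(-8\right) - 4\right) = \frac{1}{1500} - \left(\left(-6\right) \left(-8\right) - 4\right) = \frac{1}{1500} - \left(48 - 4\right) = \frac{1}{1500} - 44 = - \frac{65999}{1500}$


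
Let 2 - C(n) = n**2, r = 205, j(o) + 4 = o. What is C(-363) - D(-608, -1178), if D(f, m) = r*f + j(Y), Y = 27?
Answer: -7150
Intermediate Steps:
j(o) = -4 + o
D(f, m) = 23 + 205*f (D(f, m) = 205*f + (-4 + 27) = 205*f + 23 = 23 + 205*f)
C(n) = 2 - n**2
C(-363) - D(-608, -1178) = (2 - 1*(-363)**2) - (23 + 205*(-608)) = (2 - 1*131769) - (23 - 124640) = (2 - 131769) - 1*(-124617) = -131767 + 124617 = -7150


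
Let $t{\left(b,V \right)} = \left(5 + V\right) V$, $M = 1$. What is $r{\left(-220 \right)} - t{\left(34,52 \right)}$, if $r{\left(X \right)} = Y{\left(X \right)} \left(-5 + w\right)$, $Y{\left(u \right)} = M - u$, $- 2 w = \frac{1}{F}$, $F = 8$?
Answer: $- \frac{65325}{16} \approx -4082.8$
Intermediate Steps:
$t{\left(b,V \right)} = V \left(5 + V\right)$
$w = - \frac{1}{16}$ ($w = - \frac{1}{2 \cdot 8} = \left(- \frac{1}{2}\right) \frac{1}{8} = - \frac{1}{16} \approx -0.0625$)
$Y{\left(u \right)} = 1 - u$
$r{\left(X \right)} = - \frac{81}{16} + \frac{81 X}{16}$ ($r{\left(X \right)} = \left(1 - X\right) \left(-5 - \frac{1}{16}\right) = \left(1 - X\right) \left(- \frac{81}{16}\right) = - \frac{81}{16} + \frac{81 X}{16}$)
$r{\left(-220 \right)} - t{\left(34,52 \right)} = \left(- \frac{81}{16} + \frac{81}{16} \left(-220\right)\right) - 52 \left(5 + 52\right) = \left(- \frac{81}{16} - \frac{4455}{4}\right) - 52 \cdot 57 = - \frac{17901}{16} - 2964 = - \frac{65325}{16}$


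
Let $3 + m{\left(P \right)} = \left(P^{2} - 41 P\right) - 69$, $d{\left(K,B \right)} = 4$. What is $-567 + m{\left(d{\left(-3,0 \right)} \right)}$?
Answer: $-787$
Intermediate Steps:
$m{\left(P \right)} = -72 + P^{2} - 41 P$ ($m{\left(P \right)} = -3 - \left(69 - P^{2} + 41 P\right) = -72 + P^{2} - 41 P$)
$-567 + m{\left(d{\left(-3,0 \right)} \right)} = -567 - \left(236 - 16\right) = -567 - 220 = -787$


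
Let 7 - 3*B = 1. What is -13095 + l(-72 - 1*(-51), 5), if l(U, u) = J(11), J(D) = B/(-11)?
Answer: -144047/11 ≈ -13095.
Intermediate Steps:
B = 2 (B = 7/3 - ⅓*1 = 7/3 - ⅓ = 2)
J(D) = -2/11 (J(D) = 2/(-11) = 2*(-1/11) = -2/11)
l(U, u) = -2/11
-13095 + l(-72 - 1*(-51), 5) = -13095 - 2/11 = -144047/11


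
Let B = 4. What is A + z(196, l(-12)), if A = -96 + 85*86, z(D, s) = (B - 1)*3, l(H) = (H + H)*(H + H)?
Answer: 7223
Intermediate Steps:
l(H) = 4*H**2 (l(H) = (2*H)*(2*H) = 4*H**2)
z(D, s) = 9 (z(D, s) = (4 - 1)*3 = 3*3 = 9)
A = 7214 (A = -96 + 7310 = 7214)
A + z(196, l(-12)) = 7214 + 9 = 7223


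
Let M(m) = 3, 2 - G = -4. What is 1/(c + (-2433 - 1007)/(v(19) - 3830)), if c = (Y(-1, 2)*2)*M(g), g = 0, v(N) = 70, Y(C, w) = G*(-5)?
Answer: -47/8417 ≈ -0.0055839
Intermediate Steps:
G = 6 (G = 2 - 1*(-4) = 2 + 4 = 6)
Y(C, w) = -30 (Y(C, w) = 6*(-5) = -30)
c = -180 (c = -30*2*3 = -60*3 = -180)
1/(c + (-2433 - 1007)/(v(19) - 3830)) = 1/(-180 + (-2433 - 1007)/(70 - 3830)) = 1/(-180 - 3440/(-3760)) = 1/(-180 - 3440*(-1/3760)) = 1/(-180 + 43/47) = 1/(-8417/47) = -47/8417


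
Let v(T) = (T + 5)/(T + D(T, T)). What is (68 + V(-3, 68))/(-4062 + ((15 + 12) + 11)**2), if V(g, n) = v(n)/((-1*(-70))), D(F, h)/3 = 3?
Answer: -366593/14111020 ≈ -0.025979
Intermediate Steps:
D(F, h) = 9 (D(F, h) = 3*3 = 9)
v(T) = (5 + T)/(9 + T) (v(T) = (T + 5)/(T + 9) = (5 + T)/(9 + T))
V(g, n) = (5 + n)/(70*(9 + n)) (V(g, n) = ((5 + n)/(9 + n))/((-1*(-70))) = ((5 + n)/(9 + n))/70 = ((5 + n)/(9 + n))*(1/70) = (5 + n)/(70*(9 + n)))
(68 + V(-3, 68))/(-4062 + ((15 + 12) + 11)**2) = (68 + (5 + 68)/(70*(9 + 68)))/(-4062 + ((15 + 12) + 11)**2) = (68 + (1/70)*73/77)/(-4062 + (27 + 11)**2) = (68 + (1/70)*(1/77)*73)/(-4062 + 38**2) = (68 + 73/5390)/(-4062 + 1444) = (366593/5390)/(-2618) = (366593/5390)*(-1/2618) = -366593/14111020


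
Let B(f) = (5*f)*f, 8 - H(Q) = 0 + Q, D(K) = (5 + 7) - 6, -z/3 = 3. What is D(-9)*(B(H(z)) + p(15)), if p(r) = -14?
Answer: 8586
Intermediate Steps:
z = -9 (z = -3*3 = -9)
D(K) = 6 (D(K) = 12 - 6 = 6)
H(Q) = 8 - Q (H(Q) = 8 - (0 + Q) = 8 - Q)
B(f) = 5*f²
D(-9)*(B(H(z)) + p(15)) = 6*(5*(8 - 1*(-9))² - 14) = 6*(5*(8 + 9)² - 14) = 6*(5*17² - 14) = 6*(5*289 - 14) = 6*(1445 - 14) = 6*1431 = 8586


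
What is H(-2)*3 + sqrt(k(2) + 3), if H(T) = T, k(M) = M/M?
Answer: -4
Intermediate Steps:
k(M) = 1
H(-2)*3 + sqrt(k(2) + 3) = -2*3 + sqrt(1 + 3) = -6 + sqrt(4) = -6 + 2 = -4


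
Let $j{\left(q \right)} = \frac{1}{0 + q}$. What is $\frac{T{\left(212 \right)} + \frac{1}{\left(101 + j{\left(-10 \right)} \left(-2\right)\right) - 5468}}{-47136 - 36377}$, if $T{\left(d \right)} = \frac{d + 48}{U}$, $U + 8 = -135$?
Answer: $\frac{536735}{24650866262} \approx 2.1773 \cdot 10^{-5}$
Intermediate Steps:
$j{\left(q \right)} = \frac{1}{q}$
$U = -143$ ($U = -8 - 135 = -143$)
$T{\left(d \right)} = - \frac{48}{143} - \frac{d}{143}$ ($T{\left(d \right)} = \frac{d + 48}{-143} = \left(48 + d\right) \left(- \frac{1}{143}\right) = - \frac{48}{143} - \frac{d}{143}$)
$\frac{T{\left(212 \right)} + \frac{1}{\left(101 + j{\left(-10 \right)} \left(-2\right)\right) - 5468}}{-47136 - 36377} = \frac{\left(- \frac{48}{143} - \frac{212}{143}\right) + \frac{1}{\left(101 + \frac{1}{-10} \left(-2\right)\right) - 5468}}{-47136 - 36377} = \frac{\left(- \frac{48}{143} - \frac{212}{143}\right) + \frac{1}{\left(101 - - \frac{1}{5}\right) - 5468}}{-83513} = \left(- \frac{20}{11} + \frac{1}{\left(101 + \frac{1}{5}\right) - 5468}\right) \left(- \frac{1}{83513}\right) = \left(- \frac{20}{11} + \frac{1}{\frac{506}{5} - 5468}\right) \left(- \frac{1}{83513}\right) = \left(- \frac{20}{11} + \frac{1}{- \frac{26834}{5}}\right) \left(- \frac{1}{83513}\right) = \left(- \frac{20}{11} - \frac{5}{26834}\right) \left(- \frac{1}{83513}\right) = \left(- \frac{536735}{295174}\right) \left(- \frac{1}{83513}\right) = \frac{536735}{24650866262}$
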